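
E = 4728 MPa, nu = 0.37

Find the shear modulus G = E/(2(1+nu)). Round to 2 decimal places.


G = 4728 / (2 * 1.37)
= 1725.55 MPa

1725.55


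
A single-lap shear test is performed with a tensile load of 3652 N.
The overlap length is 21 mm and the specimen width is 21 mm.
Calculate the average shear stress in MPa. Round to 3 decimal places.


Shear stress = F / (overlap * width)
= 3652 / (21 * 21)
= 3652 / 441
= 8.281 MPa

8.281


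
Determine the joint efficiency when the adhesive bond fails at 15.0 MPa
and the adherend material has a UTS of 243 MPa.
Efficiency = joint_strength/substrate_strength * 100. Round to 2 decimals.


Joint efficiency = 15.0 / 243 * 100
= 6.17%

6.17


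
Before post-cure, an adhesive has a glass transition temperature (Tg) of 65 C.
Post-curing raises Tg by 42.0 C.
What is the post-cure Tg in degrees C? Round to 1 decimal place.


Tg_post = Tg_base + delta_Tg
= 65 + 42.0
= 107.0 C

107.0


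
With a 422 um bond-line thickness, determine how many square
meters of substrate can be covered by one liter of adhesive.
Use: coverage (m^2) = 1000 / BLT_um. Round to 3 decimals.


Coverage = 1000 / 422 = 2.370 m^2

2.370


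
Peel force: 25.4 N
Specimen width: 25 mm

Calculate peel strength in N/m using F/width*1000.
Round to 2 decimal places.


Peel strength = 25.4 / 25 * 1000 = 1016.00 N/m

1016.00


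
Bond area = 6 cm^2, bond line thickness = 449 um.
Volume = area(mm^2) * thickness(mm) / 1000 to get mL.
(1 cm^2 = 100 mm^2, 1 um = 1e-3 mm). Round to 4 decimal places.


area_mm2 = 6 * 100 = 600
blt_mm = 449 * 1e-3 = 0.449
vol_mm3 = 600 * 0.449 = 269.4
vol_mL = 269.4 / 1000 = 0.2694 mL

0.2694


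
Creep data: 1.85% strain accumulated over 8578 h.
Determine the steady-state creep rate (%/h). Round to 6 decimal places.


Rate = 1.85 / 8578 = 0.000216 %/h

0.000216


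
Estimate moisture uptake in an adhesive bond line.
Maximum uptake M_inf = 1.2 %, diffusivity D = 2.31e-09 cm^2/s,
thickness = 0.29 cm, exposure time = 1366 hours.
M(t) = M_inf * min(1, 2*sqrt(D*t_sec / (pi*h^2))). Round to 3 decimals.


Convert time: 1366 h = 4917600 s
ratio = min(1, 2*sqrt(2.31e-09*4917600/(pi*0.29^2)))
= 0.414705
M(t) = 1.2 * 0.414705 = 0.498%

0.498


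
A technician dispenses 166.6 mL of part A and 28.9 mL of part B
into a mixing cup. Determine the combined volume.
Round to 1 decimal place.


Combined volume = 166.6 + 28.9
= 195.5 mL

195.5


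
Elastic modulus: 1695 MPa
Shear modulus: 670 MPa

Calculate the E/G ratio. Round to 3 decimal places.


E / G = 1695 / 670 = 2.530

2.530


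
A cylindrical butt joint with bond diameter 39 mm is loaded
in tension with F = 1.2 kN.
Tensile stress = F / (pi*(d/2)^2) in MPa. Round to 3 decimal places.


Area = pi * (39/2)^2 = 1194.5906 mm^2
Stress = 1.2*1000 / 1194.5906
= 1.005 MPa

1.005


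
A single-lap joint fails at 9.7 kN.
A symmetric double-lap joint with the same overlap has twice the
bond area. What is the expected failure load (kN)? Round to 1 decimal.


Double-lap load = 2 * 9.7 = 19.4 kN

19.4


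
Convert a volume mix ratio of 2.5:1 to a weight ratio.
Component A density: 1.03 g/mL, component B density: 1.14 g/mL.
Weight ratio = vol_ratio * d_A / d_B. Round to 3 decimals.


= 2.5 * 1.03 / 1.14 = 2.259

2.259


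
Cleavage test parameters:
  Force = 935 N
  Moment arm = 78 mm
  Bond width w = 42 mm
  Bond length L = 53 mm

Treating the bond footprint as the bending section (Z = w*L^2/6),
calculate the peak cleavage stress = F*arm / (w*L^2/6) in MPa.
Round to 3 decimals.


M = 935 * 78 = 72930 N*mm
Z = 42 * 53^2 / 6 = 117978 / 6 mm^3
sigma = M / Z = 6 * 72930 / 117978 = 437580 / 117978
= 3.709 MPa

3.709


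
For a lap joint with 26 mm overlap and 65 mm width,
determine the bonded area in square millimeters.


Area = 26 * 65 = 1690 mm^2

1690


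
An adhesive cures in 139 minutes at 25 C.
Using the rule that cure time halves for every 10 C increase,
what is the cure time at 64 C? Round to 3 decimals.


Factor = 2^((64 - 25) / 10) = 14.9285
Cure time = 139 / 14.9285
= 9.311 minutes

9.311


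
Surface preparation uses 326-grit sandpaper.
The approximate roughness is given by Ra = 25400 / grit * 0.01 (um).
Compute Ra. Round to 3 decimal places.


Ra = 25400 / 326 * 0.01
= 254 / 326
= 0.779 um

0.779


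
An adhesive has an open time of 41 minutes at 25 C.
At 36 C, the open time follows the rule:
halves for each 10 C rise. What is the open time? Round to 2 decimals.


Factor = 2^((36-25)/10) = 2.1435
Open time = 41 / 2.1435 = 19.13 min

19.13


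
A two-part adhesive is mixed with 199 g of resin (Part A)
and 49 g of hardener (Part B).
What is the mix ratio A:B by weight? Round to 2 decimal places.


Mix ratio = mass_A / mass_B
= 199 / 49
= 4.06

4.06


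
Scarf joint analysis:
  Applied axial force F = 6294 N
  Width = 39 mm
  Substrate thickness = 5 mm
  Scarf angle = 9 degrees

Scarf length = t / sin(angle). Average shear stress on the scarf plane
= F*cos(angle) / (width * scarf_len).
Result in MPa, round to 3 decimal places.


Scarf length = 5 / sin(9 deg) = 31.9623 mm
cos(9 deg) = 0.987688
Shear = 6294 * 0.987688 / (39 * 31.9623)
= 4.987 MPa

4.987


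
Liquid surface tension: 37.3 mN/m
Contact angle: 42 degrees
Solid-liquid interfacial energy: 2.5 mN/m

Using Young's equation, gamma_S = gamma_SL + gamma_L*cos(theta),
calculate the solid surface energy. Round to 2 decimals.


gamma_S = 2.5 + 37.3 * cos(42)
= 30.22 mN/m

30.22


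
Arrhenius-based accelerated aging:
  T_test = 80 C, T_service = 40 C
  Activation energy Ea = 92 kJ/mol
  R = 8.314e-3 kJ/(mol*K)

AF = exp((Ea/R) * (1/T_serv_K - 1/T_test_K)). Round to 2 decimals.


T_test_K = 353.15, T_serv_K = 313.15
AF = exp((92/8.314e-3) * (1/313.15 - 1/353.15))
= 54.73

54.73


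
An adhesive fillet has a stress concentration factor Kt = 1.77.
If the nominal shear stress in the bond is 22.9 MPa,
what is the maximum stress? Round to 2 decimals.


Max stress = 22.9 * 1.77 = 40.53 MPa

40.53


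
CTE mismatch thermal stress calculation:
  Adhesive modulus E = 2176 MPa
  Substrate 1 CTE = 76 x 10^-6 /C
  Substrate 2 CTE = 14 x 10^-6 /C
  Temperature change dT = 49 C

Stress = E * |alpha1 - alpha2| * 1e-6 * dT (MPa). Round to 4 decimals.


delta_alpha = |76 - 14| = 62 x 10^-6/C
Stress = 2176 * 62e-6 * 49
= 6.6107 MPa

6.6107


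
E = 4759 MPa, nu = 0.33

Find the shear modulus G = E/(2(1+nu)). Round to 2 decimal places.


G = 4759 / (2 * 1.33)
= 1789.10 MPa

1789.10


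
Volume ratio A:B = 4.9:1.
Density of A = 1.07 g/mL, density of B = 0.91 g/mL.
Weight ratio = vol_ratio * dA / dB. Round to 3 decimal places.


Wt ratio = 4.9 * 1.07 / 0.91
= 5.762

5.762


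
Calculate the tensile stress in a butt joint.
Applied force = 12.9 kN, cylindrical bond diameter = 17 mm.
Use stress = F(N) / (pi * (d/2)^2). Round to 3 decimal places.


A = pi * 8.5^2 = 226.9801 mm^2
sigma = 12900.0 / 226.9801 = 56.833 MPa

56.833


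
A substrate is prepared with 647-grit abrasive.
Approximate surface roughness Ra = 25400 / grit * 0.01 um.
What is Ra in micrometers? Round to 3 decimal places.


Ra = 25400 / 647 * 0.01 = 0.393 um

0.393


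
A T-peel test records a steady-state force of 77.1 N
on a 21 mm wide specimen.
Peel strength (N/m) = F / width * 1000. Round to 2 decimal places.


Peel strength = 77.1 / 21 * 1000
= 3671.43 N/m

3671.43


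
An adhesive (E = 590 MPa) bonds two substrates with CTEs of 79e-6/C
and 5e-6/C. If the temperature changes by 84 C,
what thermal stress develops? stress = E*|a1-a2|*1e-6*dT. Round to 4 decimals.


Stress = 590 * |79 - 5| * 1e-6 * 84
= 3.6674 MPa

3.6674


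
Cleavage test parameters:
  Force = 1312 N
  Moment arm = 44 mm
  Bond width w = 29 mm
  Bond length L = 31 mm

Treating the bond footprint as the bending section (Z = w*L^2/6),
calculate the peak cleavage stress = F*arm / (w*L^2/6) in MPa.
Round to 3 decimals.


M = 1312 * 44 = 57728 N*mm
Z = 29 * 31^2 / 6 = 27869 / 6 mm^3
sigma = M / Z = 6 * 57728 / 27869 = 346368 / 27869
= 12.428 MPa

12.428


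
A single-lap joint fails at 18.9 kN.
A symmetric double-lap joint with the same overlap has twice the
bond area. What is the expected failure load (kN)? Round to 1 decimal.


Double-lap load = 2 * 18.9 = 37.8 kN

37.8


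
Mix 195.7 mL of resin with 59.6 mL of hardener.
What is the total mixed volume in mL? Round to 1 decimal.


Total = 195.7 + 59.6 = 255.3 mL

255.3


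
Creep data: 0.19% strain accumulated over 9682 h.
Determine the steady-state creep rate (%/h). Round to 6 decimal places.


Rate = 0.19 / 9682 = 0.000020 %/h

0.000020


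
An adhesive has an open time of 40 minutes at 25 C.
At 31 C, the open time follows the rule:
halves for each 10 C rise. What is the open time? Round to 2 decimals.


Factor = 2^((31-25)/10) = 1.5157
Open time = 40 / 1.5157 = 26.39 min

26.39


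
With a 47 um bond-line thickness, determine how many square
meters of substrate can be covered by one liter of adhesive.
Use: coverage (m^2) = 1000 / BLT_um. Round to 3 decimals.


Coverage = 1000 / 47 = 21.277 m^2

21.277


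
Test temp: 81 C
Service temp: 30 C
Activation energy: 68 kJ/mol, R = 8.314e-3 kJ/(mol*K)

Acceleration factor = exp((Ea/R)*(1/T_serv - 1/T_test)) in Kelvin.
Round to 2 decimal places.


AF = exp((68/0.008314)*(1/303.15 - 1/354.15))
= 48.68

48.68


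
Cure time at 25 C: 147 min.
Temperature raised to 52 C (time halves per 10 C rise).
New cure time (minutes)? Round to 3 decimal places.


Acceleration factor = 2^(27/10) = 6.4980
New time = 147 / 6.4980 = 22.622 min

22.622


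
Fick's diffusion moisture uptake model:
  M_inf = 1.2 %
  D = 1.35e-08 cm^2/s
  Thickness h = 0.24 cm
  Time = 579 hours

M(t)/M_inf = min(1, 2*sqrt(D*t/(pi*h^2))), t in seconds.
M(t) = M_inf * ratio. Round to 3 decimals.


t_sec = 579 * 3600 = 2084400
ratio = 2*sqrt(1.35e-08*2084400/(pi*0.24^2))
= min(1, 0.788681)
= 0.788681
M(t) = 1.2 * 0.788681 = 0.946 %

0.946


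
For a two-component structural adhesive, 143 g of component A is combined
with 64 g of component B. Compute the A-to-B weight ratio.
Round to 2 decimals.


Weight ratio A:B = 143 / 64
= 2.23

2.23


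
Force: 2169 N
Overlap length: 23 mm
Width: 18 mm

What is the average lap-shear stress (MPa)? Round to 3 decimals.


Average shear stress = F / (overlap * width)
= 2169 / (23 * 18)
= 5.239 MPa

5.239


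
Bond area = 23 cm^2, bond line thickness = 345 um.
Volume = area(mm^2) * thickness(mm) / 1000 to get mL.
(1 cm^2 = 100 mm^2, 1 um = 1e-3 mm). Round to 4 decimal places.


area_mm2 = 23 * 100 = 2300
blt_mm = 345 * 1e-3 = 0.345
vol_mm3 = 2300 * 0.345 = 793.5
vol_mL = 793.5 / 1000 = 0.7935 mL

0.7935


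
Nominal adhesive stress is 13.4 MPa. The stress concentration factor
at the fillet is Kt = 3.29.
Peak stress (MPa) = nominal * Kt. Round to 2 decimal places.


Peak = 13.4 * 3.29 = 44.09 MPa

44.09


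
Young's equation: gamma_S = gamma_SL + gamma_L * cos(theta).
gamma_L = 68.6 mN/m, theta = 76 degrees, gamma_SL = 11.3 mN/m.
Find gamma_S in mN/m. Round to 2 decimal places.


cos(76 deg) = 0.241922
gamma_S = 11.3 + 68.6 * 0.241922
= 27.90 mN/m

27.90


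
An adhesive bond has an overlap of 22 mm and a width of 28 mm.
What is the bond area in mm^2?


Bond area = overlap * width
= 22 * 28
= 616 mm^2

616


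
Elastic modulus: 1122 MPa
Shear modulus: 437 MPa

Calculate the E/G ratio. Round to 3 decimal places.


E / G = 1122 / 437 = 2.568

2.568


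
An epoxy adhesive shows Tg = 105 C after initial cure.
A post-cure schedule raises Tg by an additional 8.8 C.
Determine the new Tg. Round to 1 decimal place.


New Tg = 105 + 8.8
= 113.8 C

113.8


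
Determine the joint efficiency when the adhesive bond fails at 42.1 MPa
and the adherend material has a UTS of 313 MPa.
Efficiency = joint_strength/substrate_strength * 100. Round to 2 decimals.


Joint efficiency = 42.1 / 313 * 100
= 13.45%

13.45


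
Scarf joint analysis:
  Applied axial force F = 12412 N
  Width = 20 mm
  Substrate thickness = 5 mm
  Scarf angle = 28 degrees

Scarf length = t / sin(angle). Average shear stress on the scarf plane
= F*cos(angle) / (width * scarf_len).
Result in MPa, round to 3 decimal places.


Scarf length = 5 / sin(28 deg) = 10.6503 mm
cos(28 deg) = 0.882948
Shear = 12412 * 0.882948 / (20 * 10.6503)
= 51.450 MPa

51.450


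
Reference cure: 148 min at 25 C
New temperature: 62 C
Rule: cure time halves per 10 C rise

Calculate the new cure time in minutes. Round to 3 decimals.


factor = 2^((62-25)/10) = 12.9960
t_new = 148 / 12.9960 = 11.388 min

11.388


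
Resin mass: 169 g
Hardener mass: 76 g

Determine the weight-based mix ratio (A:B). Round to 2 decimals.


Ratio = 169 / 76 = 2.22

2.22


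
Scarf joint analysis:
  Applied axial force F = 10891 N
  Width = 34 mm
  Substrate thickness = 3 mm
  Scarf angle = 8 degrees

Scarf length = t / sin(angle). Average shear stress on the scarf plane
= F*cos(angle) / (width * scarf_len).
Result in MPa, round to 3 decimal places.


Scarf length = 3 / sin(8 deg) = 21.5559 mm
cos(8 deg) = 0.990268
Shear = 10891 * 0.990268 / (34 * 21.5559)
= 14.716 MPa

14.716


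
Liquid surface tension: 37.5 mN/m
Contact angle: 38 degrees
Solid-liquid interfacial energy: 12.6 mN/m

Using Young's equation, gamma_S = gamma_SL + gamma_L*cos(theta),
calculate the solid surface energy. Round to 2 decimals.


gamma_S = 12.6 + 37.5 * cos(38)
= 42.15 mN/m

42.15


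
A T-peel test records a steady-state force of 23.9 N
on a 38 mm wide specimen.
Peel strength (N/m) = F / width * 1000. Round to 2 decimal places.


Peel strength = 23.9 / 38 * 1000
= 628.95 N/m

628.95


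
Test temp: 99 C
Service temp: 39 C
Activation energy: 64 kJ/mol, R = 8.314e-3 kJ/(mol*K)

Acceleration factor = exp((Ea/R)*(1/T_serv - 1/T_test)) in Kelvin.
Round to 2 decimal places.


AF = exp((64/0.008314)*(1/312.15 - 1/372.15))
= 53.30

53.30


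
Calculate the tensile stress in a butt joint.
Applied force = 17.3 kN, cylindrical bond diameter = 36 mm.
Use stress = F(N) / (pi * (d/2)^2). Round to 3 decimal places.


A = pi * 18.0^2 = 1017.8760 mm^2
sigma = 17300.0 / 1017.8760 = 16.996 MPa

16.996


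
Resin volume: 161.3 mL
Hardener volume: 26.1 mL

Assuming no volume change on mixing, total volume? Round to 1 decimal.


V_total = 161.3 + 26.1 = 187.4 mL

187.4


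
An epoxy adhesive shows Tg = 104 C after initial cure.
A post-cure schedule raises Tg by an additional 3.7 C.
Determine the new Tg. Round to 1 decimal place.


New Tg = 104 + 3.7
= 107.7 C

107.7


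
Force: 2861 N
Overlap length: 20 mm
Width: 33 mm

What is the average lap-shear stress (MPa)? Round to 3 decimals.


Average shear stress = F / (overlap * width)
= 2861 / (20 * 33)
= 4.335 MPa

4.335


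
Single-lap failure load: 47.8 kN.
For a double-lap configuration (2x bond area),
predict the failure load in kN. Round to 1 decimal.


Failure load = 47.8 * 2 = 95.6 kN

95.6


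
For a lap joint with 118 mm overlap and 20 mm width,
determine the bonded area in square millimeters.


Area = 118 * 20 = 2360 mm^2

2360


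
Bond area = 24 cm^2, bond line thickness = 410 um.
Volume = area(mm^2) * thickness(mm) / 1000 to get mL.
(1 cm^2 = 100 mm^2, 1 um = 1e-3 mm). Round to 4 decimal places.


area_mm2 = 24 * 100 = 2400
blt_mm = 410 * 1e-3 = 0.41
vol_mm3 = 2400 * 0.41 = 984.0
vol_mL = 984.0 / 1000 = 0.9840 mL

0.9840


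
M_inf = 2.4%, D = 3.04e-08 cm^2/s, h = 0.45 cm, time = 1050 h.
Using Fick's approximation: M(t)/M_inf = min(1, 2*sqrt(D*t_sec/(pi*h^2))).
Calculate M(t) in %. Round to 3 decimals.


t = 3780000 s
ratio = min(1, 2*sqrt(3.04e-08*3780000/(pi*0.2025)))
= 0.850012
M(t) = 2.4 * 0.850012 = 2.040%

2.040


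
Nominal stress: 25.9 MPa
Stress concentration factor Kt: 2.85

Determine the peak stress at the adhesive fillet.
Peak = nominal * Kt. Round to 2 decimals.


Peak stress = 25.9 * 2.85
= 73.82 MPa

73.82


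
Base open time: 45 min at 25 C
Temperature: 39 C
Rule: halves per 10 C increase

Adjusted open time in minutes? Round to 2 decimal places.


Acceleration = 2^((39-25)/10) = 2.6390
Open time = 45 / 2.6390 = 17.05 min

17.05


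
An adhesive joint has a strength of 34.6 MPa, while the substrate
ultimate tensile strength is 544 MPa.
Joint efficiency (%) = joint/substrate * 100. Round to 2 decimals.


Efficiency = 34.6 / 544 * 100
= 6.36%

6.36


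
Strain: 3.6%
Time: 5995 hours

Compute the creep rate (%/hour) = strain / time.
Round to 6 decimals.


Creep rate = 3.6 / 5995
= 0.000601 %/h

0.000601


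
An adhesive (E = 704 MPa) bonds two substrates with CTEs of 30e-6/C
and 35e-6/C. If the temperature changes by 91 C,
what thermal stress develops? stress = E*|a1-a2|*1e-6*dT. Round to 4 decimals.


Stress = 704 * |30 - 35| * 1e-6 * 91
= 0.3203 MPa

0.3203


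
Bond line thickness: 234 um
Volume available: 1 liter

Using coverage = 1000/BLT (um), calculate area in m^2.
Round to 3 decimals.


1 L = 1e6 mm^3, thickness = 234 um = 0.234 mm
Area = 1e6 / 0.234 mm^2 = (1e6 / 0.234) / 1e6 m^2 = 1000 / 234 m^2
= 4.274 m^2

4.274


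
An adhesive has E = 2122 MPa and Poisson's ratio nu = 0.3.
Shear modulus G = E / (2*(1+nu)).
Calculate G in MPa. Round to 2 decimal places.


G = 2122 / (2*(1+0.3))
= 2122 / 2.60
= 816.15 MPa

816.15


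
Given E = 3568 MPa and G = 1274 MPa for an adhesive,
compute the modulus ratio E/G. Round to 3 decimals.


E/G ratio = 3568 / 1274 = 2.801

2.801


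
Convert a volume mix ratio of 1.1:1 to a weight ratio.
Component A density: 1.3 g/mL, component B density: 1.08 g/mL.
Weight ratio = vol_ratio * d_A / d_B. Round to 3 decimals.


= 1.1 * 1.3 / 1.08 = 1.324

1.324


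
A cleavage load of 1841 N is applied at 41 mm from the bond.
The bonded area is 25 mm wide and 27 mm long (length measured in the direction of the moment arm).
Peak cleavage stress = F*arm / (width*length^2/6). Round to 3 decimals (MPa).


Moment = 1841 * 41 = 75481 N*mm
Section modulus = 25 * 729 / 6 = 18225 / 6 mm^3
Stress = 75481 / (18225 / 6) = 452886 / 18225
= 24.850 MPa

24.850


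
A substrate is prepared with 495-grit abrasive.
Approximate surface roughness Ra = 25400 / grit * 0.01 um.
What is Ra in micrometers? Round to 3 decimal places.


Ra = 25400 / 495 * 0.01 = 0.513 um

0.513


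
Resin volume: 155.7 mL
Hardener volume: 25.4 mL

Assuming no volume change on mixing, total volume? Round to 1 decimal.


V_total = 155.7 + 25.4 = 181.1 mL

181.1


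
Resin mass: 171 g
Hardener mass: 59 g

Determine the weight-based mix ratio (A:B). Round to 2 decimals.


Ratio = 171 / 59 = 2.90

2.90


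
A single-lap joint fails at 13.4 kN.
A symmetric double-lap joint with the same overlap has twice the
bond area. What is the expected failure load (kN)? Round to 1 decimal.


Double-lap load = 2 * 13.4 = 26.8 kN

26.8


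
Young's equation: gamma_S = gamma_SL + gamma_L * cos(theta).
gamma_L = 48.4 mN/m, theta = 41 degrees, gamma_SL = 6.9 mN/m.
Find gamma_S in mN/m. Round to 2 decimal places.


cos(41 deg) = 0.754710
gamma_S = 6.9 + 48.4 * 0.754710
= 43.43 mN/m

43.43


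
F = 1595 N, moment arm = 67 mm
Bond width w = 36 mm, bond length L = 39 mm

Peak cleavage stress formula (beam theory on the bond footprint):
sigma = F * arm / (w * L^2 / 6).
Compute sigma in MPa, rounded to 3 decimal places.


sigma = (1595 * 67) / (36 * 1521 / 6)
= 106865 * 6 / 54756
= 641190 / 54756
= 11.710 MPa

11.710


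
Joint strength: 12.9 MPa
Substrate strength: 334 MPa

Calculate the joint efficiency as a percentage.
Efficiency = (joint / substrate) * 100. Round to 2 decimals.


Efficiency = (12.9 / 334) * 100 = 3.86%

3.86


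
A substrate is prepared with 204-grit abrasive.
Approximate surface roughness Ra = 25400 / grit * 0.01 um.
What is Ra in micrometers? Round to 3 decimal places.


Ra = 25400 / 204 * 0.01 = 1.245 um

1.245


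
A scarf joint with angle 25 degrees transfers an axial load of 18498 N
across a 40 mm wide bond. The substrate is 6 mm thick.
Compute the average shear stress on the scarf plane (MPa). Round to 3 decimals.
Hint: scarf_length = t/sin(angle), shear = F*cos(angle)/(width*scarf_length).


scarf_length = 6 / sin(25 deg) = 14.1972 mm
cos(25 deg) = 0.906308
shear stress = 18498 * 0.906308 / (40 * 14.1972)
= 29.521 MPa

29.521


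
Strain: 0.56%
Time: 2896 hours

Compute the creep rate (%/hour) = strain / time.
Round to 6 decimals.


Creep rate = 0.56 / 2896
= 0.000193 %/h

0.000193


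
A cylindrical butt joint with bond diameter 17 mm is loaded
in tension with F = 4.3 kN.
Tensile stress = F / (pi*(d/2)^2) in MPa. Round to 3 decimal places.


Area = pi * (17/2)^2 = 226.9801 mm^2
Stress = 4.3*1000 / 226.9801
= 18.944 MPa

18.944


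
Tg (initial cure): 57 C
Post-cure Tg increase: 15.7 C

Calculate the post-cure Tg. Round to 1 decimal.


Post-cure Tg = 57 + 15.7 = 72.7 C

72.7


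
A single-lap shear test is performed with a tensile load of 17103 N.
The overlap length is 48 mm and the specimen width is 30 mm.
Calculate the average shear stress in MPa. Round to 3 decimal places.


Shear stress = F / (overlap * width)
= 17103 / (48 * 30)
= 17103 / 1440
= 11.877 MPa

11.877


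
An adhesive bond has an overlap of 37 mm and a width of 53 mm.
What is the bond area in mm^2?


Bond area = overlap * width
= 37 * 53
= 1961 mm^2

1961


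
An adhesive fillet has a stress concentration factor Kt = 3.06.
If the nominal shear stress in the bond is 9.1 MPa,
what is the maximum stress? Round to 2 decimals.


Max stress = 9.1 * 3.06 = 27.85 MPa

27.85


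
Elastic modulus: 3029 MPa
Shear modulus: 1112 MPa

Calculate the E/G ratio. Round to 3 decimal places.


E / G = 3029 / 1112 = 2.724

2.724


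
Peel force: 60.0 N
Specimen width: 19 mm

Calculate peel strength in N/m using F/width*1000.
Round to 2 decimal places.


Peel strength = 60.0 / 19 * 1000 = 3157.89 N/m

3157.89


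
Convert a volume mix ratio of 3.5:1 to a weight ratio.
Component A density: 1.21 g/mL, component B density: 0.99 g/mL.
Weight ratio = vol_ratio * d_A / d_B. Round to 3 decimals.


= 3.5 * 1.21 / 0.99 = 4.278

4.278


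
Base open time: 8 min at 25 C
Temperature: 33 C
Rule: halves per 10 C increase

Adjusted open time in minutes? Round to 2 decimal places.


Acceleration = 2^((33-25)/10) = 1.7411
Open time = 8 / 1.7411 = 4.59 min

4.59


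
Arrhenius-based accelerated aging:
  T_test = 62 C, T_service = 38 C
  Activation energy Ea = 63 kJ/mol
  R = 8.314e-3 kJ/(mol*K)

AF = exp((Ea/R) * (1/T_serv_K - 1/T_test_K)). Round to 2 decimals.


T_test_K = 335.15, T_serv_K = 311.15
AF = exp((63/8.314e-3) * (1/311.15 - 1/335.15))
= 5.72

5.72


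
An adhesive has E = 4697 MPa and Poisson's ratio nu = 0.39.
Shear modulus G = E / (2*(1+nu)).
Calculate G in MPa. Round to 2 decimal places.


G = 4697 / (2*(1+0.39))
= 4697 / 2.78
= 1689.57 MPa

1689.57


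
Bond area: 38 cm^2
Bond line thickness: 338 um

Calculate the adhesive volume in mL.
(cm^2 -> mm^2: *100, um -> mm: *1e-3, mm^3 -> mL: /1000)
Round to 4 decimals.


V = 38*100 * 338*1e-3 / 1000
= 1.2844 mL

1.2844


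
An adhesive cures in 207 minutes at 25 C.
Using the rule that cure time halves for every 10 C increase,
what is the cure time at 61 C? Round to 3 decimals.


Factor = 2^((61 - 25) / 10) = 12.1257
Cure time = 207 / 12.1257
= 17.071 minutes

17.071


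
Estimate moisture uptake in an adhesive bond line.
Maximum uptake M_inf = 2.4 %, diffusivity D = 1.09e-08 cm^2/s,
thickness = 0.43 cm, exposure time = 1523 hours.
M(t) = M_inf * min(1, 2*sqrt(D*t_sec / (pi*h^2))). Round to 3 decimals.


Convert time: 1523 h = 5482800 s
ratio = min(1, 2*sqrt(1.09e-08*5482800/(pi*0.43^2)))
= 0.641506
M(t) = 2.4 * 0.641506 = 1.540%

1.540


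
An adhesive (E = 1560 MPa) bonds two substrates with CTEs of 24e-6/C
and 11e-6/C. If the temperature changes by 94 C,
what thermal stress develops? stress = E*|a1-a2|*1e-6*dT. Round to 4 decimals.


Stress = 1560 * |24 - 11| * 1e-6 * 94
= 1.9063 MPa

1.9063


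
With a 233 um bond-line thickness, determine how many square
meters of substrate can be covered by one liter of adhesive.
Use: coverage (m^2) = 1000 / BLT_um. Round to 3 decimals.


Coverage = 1000 / 233 = 4.292 m^2

4.292


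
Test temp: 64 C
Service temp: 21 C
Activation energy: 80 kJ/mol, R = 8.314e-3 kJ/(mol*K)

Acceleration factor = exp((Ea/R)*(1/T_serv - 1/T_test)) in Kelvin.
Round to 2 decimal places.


AF = exp((80/0.008314)*(1/294.15 - 1/337.15))
= 64.85

64.85


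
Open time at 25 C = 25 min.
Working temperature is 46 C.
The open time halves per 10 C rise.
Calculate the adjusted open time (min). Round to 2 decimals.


factor = 2^((46 - 25) / 10) = 4.2871
ot = 25 / 4.2871 = 5.83 min

5.83


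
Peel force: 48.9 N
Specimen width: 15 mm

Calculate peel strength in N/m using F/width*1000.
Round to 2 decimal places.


Peel strength = 48.9 / 15 * 1000 = 3260.00 N/m

3260.00


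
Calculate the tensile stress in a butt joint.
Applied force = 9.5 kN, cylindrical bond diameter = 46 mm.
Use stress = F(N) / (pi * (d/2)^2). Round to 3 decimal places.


A = pi * 23.0^2 = 1661.9025 mm^2
sigma = 9500.0 / 1661.9025 = 5.716 MPa

5.716


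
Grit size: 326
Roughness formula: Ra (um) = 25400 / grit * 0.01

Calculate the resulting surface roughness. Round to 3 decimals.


Ra = 25400 / 326 * 0.01
= 0.779 um

0.779


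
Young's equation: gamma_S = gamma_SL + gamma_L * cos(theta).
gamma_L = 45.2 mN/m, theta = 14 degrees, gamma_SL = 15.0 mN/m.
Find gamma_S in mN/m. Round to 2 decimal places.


cos(14 deg) = 0.970296
gamma_S = 15.0 + 45.2 * 0.970296
= 58.86 mN/m

58.86


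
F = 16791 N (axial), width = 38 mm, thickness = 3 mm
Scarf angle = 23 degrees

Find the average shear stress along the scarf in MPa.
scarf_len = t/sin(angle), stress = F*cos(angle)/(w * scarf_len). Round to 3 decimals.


scarf_len = 3/sin(23 deg) = 7.6779
cos(23 deg) = 0.920505
stress = 16791*0.920505/(38*7.6779) = 52.976 MPa

52.976


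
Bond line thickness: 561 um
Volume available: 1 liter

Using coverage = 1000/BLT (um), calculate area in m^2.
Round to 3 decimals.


1 L = 1e6 mm^3, thickness = 561 um = 0.561 mm
Area = 1e6 / 0.561 mm^2 = (1e6 / 0.561) / 1e6 m^2 = 1000 / 561 m^2
= 1.783 m^2

1.783


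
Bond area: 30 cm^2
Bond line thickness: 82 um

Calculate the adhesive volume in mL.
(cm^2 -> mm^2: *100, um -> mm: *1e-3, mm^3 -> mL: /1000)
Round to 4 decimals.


V = 30*100 * 82*1e-3 / 1000
= 0.2460 mL

0.2460


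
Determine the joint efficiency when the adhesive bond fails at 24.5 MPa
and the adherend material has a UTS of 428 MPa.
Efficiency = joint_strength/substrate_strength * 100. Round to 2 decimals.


Joint efficiency = 24.5 / 428 * 100
= 5.72%

5.72


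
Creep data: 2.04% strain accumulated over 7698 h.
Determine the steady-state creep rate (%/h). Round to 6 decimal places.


Rate = 2.04 / 7698 = 0.000265 %/h

0.000265


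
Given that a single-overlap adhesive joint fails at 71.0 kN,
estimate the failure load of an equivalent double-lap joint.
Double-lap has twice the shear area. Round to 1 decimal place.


Double-lap factor = 2
Expected load = 71.0 * 2 = 142.0 kN

142.0


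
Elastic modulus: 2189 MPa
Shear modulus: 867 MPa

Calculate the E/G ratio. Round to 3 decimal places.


E / G = 2189 / 867 = 2.525

2.525


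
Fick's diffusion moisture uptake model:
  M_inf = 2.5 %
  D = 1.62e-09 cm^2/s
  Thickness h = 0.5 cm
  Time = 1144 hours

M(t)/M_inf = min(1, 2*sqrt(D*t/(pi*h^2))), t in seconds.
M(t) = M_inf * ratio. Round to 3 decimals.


t_sec = 1144 * 3600 = 4118400
ratio = 2*sqrt(1.62e-09*4118400/(pi*0.5^2))
= min(1, 0.184335)
= 0.184335
M(t) = 2.5 * 0.184335 = 0.461 %

0.461


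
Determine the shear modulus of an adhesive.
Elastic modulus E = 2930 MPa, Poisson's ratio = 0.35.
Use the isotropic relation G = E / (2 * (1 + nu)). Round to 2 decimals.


G = 2930 / (2*(1+0.35)) = 2930 / 2.70
= 1085.19 MPa

1085.19


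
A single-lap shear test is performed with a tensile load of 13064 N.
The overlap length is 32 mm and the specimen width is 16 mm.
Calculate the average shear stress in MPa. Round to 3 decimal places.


Shear stress = F / (overlap * width)
= 13064 / (32 * 16)
= 13064 / 512
= 25.516 MPa

25.516


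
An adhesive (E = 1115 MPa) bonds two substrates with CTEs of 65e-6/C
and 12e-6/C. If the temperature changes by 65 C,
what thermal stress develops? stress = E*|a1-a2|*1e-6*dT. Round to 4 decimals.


Stress = 1115 * |65 - 12| * 1e-6 * 65
= 3.8412 MPa

3.8412


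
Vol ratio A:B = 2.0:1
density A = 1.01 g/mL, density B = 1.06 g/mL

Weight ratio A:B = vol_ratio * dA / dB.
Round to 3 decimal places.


Weight ratio = 2.0 * 1.01 / 1.06
= 1.906

1.906


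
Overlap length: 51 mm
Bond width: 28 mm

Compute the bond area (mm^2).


Bond area = 51 * 28 = 1428 mm^2

1428


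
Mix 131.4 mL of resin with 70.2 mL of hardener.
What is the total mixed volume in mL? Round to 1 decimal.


Total = 131.4 + 70.2 = 201.6 mL

201.6


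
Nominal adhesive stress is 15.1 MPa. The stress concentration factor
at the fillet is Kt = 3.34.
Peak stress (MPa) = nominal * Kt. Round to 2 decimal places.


Peak = 15.1 * 3.34 = 50.43 MPa

50.43


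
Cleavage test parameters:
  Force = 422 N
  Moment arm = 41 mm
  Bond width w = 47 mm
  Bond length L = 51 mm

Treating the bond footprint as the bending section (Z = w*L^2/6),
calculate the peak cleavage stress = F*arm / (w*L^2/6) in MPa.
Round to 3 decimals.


M = 422 * 41 = 17302 N*mm
Z = 47 * 51^2 / 6 = 122247 / 6 mm^3
sigma = M / Z = 6 * 17302 / 122247 = 103812 / 122247
= 0.849 MPa

0.849


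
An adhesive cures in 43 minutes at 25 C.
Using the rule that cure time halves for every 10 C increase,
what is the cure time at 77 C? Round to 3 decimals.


Factor = 2^((77 - 25) / 10) = 36.7583
Cure time = 43 / 36.7583
= 1.170 minutes

1.170


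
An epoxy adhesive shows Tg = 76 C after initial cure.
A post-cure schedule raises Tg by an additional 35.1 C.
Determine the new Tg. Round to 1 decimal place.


New Tg = 76 + 35.1
= 111.1 C

111.1


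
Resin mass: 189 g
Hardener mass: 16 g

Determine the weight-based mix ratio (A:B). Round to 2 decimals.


Ratio = 189 / 16 = 11.81

11.81


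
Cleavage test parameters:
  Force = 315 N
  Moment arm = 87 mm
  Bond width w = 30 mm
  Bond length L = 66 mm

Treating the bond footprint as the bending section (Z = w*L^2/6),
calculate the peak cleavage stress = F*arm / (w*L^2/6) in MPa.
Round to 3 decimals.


M = 315 * 87 = 27405 N*mm
Z = 30 * 66^2 / 6 = 130680 / 6 mm^3
sigma = M / Z = 6 * 27405 / 130680 = 164430 / 130680
= 1.258 MPa

1.258


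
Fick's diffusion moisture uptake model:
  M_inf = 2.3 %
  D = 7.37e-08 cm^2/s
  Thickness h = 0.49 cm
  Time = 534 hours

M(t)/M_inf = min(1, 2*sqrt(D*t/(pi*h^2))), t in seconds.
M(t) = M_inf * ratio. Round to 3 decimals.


t_sec = 534 * 3600 = 1922400
ratio = 2*sqrt(7.37e-08*1922400/(pi*0.49^2))
= min(1, 0.866791)
= 0.866791
M(t) = 2.3 * 0.866791 = 1.994 %

1.994


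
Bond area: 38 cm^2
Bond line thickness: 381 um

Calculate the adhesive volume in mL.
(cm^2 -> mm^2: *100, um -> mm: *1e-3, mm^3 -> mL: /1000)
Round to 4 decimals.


V = 38*100 * 381*1e-3 / 1000
= 1.4478 mL

1.4478


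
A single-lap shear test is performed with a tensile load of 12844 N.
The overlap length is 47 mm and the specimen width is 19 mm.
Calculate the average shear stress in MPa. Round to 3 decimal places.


Shear stress = F / (overlap * width)
= 12844 / (47 * 19)
= 12844 / 893
= 14.383 MPa

14.383


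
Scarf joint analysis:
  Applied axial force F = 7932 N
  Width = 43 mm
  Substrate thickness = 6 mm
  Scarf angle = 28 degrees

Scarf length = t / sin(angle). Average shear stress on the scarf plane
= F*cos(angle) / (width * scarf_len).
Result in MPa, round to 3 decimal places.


Scarf length = 6 / sin(28 deg) = 12.7803 mm
cos(28 deg) = 0.882948
Shear = 7932 * 0.882948 / (43 * 12.7803)
= 12.744 MPa

12.744


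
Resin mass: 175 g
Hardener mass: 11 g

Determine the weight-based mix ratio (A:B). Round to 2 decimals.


Ratio = 175 / 11 = 15.91

15.91


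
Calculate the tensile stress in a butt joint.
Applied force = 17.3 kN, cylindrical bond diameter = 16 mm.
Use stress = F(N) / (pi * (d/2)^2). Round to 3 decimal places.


A = pi * 8.0^2 = 201.0619 mm^2
sigma = 17300.0 / 201.0619 = 86.043 MPa

86.043


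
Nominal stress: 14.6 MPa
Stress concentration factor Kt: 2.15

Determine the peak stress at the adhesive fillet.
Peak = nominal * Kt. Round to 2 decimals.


Peak stress = 14.6 * 2.15
= 31.39 MPa

31.39


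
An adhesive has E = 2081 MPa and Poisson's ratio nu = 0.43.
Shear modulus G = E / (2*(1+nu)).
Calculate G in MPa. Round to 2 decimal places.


G = 2081 / (2*(1+0.43))
= 2081 / 2.86
= 727.62 MPa

727.62


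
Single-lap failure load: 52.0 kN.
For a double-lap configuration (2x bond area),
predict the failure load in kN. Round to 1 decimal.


Failure load = 52.0 * 2 = 104.0 kN

104.0


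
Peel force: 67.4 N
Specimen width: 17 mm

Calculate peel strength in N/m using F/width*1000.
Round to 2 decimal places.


Peel strength = 67.4 / 17 * 1000 = 3964.71 N/m

3964.71


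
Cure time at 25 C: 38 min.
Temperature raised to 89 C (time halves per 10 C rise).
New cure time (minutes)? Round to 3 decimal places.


Acceleration factor = 2^(64/10) = 84.4485
New time = 38 / 84.4485 = 0.450 min

0.450


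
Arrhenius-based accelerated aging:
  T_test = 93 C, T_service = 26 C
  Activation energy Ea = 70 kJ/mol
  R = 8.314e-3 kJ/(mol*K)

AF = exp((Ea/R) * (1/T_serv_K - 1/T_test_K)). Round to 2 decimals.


T_test_K = 366.15, T_serv_K = 299.15
AF = exp((70/8.314e-3) * (1/299.15 - 1/366.15))
= 172.45

172.45


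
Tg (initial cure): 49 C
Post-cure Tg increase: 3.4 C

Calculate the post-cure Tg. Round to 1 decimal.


Post-cure Tg = 49 + 3.4 = 52.4 C

52.4


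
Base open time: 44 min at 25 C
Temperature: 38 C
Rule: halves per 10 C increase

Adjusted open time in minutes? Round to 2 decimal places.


Acceleration = 2^((38-25)/10) = 2.4623
Open time = 44 / 2.4623 = 17.87 min

17.87


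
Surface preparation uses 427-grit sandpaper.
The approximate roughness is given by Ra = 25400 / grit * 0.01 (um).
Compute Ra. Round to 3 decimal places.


Ra = 25400 / 427 * 0.01
= 254 / 427
= 0.595 um

0.595


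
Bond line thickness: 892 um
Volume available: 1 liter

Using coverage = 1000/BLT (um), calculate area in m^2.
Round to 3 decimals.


1 L = 1e6 mm^3, thickness = 892 um = 0.892 mm
Area = 1e6 / 0.892 mm^2 = (1e6 / 0.892) / 1e6 m^2 = 1000 / 892 m^2
= 1.121 m^2

1.121


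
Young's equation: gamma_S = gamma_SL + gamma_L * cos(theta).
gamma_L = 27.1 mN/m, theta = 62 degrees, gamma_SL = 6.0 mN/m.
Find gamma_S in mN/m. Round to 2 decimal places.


cos(62 deg) = 0.469472
gamma_S = 6.0 + 27.1 * 0.469472
= 18.72 mN/m

18.72


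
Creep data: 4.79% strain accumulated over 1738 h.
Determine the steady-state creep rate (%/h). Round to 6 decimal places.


Rate = 4.79 / 1738 = 0.002756 %/h

0.002756


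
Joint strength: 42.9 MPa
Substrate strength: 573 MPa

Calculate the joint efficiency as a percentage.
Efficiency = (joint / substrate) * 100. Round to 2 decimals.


Efficiency = (42.9 / 573) * 100 = 7.49%

7.49


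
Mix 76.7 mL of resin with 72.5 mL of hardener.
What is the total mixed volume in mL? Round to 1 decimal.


Total = 76.7 + 72.5 = 149.2 mL

149.2


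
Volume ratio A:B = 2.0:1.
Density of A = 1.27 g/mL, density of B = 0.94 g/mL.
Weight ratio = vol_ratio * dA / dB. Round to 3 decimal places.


Wt ratio = 2.0 * 1.27 / 0.94
= 2.702

2.702


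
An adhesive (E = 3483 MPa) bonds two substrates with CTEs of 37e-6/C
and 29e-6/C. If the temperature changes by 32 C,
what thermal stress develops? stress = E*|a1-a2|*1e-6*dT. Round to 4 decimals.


Stress = 3483 * |37 - 29| * 1e-6 * 32
= 0.8916 MPa

0.8916


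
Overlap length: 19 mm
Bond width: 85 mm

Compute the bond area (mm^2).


Bond area = 19 * 85 = 1615 mm^2

1615


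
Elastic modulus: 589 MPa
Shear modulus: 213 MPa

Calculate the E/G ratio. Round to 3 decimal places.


E / G = 589 / 213 = 2.765

2.765


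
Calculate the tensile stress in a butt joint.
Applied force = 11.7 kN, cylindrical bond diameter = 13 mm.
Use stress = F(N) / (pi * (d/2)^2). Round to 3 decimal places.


A = pi * 6.5^2 = 132.7323 mm^2
sigma = 11700.0 / 132.7323 = 88.147 MPa

88.147


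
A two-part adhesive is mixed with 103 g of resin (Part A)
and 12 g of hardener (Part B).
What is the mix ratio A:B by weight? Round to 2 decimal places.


Mix ratio = mass_A / mass_B
= 103 / 12
= 8.58

8.58


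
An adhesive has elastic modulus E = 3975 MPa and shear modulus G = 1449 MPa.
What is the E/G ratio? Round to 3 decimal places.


E/G = 3975 / 1449 = 2.743

2.743


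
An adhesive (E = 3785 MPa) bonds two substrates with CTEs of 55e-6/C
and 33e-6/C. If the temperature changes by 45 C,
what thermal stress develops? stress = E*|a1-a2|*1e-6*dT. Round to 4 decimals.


Stress = 3785 * |55 - 33| * 1e-6 * 45
= 3.7472 MPa

3.7472


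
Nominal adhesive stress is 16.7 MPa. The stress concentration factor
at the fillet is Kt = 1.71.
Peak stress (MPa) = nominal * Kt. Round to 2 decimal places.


Peak = 16.7 * 1.71 = 28.56 MPa

28.56


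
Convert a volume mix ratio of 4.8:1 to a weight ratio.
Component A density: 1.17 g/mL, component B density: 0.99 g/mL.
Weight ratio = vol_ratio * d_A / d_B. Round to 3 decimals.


= 4.8 * 1.17 / 0.99 = 5.673

5.673


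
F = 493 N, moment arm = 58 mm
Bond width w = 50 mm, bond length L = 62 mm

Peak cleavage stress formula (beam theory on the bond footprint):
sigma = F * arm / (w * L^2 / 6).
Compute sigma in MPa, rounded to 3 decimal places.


sigma = (493 * 58) / (50 * 3844 / 6)
= 28594 * 6 / 192200
= 171564 / 192200
= 0.893 MPa

0.893


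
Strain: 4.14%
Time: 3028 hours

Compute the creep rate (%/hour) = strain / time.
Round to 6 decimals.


Creep rate = 4.14 / 3028
= 0.001367 %/h

0.001367


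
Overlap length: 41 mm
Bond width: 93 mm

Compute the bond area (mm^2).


Bond area = 41 * 93 = 3813 mm^2

3813


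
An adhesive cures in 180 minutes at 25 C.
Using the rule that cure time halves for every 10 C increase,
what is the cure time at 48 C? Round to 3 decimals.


Factor = 2^((48 - 25) / 10) = 4.9246
Cure time = 180 / 4.9246
= 36.551 minutes

36.551


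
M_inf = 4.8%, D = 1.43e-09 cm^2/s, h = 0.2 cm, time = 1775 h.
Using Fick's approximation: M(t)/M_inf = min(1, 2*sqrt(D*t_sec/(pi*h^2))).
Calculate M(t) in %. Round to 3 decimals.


t = 6390000 s
ratio = min(1, 2*sqrt(1.43e-09*6390000/(pi*0.0400)))
= 0.539316
M(t) = 4.8 * 0.539316 = 2.589%

2.589


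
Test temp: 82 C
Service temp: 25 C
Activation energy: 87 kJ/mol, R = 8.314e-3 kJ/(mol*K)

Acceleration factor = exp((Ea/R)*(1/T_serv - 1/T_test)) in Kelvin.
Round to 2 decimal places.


AF = exp((87/0.008314)*(1/298.15 - 1/355.15))
= 279.49

279.49


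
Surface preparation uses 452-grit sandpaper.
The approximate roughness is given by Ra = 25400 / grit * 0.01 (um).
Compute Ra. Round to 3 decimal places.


Ra = 25400 / 452 * 0.01
= 254 / 452
= 0.562 um

0.562


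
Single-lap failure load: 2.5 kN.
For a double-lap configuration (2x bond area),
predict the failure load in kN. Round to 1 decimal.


Failure load = 2.5 * 2 = 5.0 kN

5.0


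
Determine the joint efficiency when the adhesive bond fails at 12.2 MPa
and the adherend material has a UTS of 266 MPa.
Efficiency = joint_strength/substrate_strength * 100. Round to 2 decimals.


Joint efficiency = 12.2 / 266 * 100
= 4.59%

4.59


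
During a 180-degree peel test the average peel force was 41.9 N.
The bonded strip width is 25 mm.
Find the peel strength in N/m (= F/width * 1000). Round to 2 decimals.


Peel strength = F/width * 1000
= 41.9 / 25 * 1000
= 1676.00 N/m

1676.00
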